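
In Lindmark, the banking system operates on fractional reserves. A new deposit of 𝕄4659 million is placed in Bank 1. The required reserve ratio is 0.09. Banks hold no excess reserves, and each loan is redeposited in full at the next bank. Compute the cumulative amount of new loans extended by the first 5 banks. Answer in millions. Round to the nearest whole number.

𝕄17711 million

Bank i lends (1 − rr)^i of the original deposit: Bank 1 lends 4659·0.9100 = 4239.6900, Bank 2 lends 4659·0.9100² = 3858.1179, and so on.
Summing a geometric series: total = 4659·[0.9100·(1 − 0.9100^5) / (1 − 0.9100)] ≈ 17710.9684 million.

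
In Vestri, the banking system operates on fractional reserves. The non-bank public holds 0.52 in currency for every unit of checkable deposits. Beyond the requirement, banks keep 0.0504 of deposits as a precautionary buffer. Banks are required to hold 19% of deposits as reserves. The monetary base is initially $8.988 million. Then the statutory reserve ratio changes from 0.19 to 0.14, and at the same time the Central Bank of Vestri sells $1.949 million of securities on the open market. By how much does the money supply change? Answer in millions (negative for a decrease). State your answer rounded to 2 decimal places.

-2.91 million

Before: m₁ = (1 + 0.52) / (0.19 + 0.0504 + 0.52) ≈ 1.9989, MB₁ = 8.988, so M₁ = 1.9989 × 8.988 ≈ 17.9661 million.
After: m₂ = (1 + 0.52) / (0.14 + 0.0504 + 0.52) ≈ 2.1396, MB₂ = 8.988 − 1.949 = 7.039, so M₂ = 2.1396 × 7.039 ≈ 15.0606 million.
ΔM = M₂ − M₁ = 15.0606 − 17.9661 = -2.9055 million.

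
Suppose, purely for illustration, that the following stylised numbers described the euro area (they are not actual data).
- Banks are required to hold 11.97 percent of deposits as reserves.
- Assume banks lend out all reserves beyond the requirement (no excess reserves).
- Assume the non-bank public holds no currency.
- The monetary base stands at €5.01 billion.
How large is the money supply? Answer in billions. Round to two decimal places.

€41.85 billion

With no currency drain or excess reserves, the money multiplier is m = 1/rr = 1/0.1197 ≈ 8.3542.
Money supply M = m × MB = 8.3542 × 5.01 ≈ 41.8545 billion.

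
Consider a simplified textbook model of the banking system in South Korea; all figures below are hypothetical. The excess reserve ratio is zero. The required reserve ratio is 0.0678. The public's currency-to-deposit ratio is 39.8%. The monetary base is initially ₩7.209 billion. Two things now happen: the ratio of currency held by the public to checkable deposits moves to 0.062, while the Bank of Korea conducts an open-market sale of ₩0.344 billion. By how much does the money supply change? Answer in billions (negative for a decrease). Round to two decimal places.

Before: m₁ = (1 + 0.398) / (0.0678 + 0.398) ≈ 3.0013, MB₁ = 7.209, so M₁ = 3.0013 × 7.209 ≈ 21.6364 billion.
After: m₂ = (1 + 0.062) / (0.0678 + 0.062) ≈ 8.1818, MB₂ = 7.209 − 0.344 = 6.865, so M₂ = 8.1818 × 6.865 ≈ 56.1681 billion.
ΔM = M₂ − M₁ = 56.1681 − 21.6364 = 34.5317 billion.

₩34.53 billion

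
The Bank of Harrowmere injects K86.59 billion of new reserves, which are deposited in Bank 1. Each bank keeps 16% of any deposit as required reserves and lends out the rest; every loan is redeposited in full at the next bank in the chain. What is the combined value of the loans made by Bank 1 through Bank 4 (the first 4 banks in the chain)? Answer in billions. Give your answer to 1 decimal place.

K228.3 billion

Bank i lends (1 − rr)^i of the original deposit: Bank 1 lends 86.59·0.8400 = 72.7356, Bank 2 lends 86.59·0.8400² ≈ 61.0979, and so on.
Summing a geometric series: total = 86.59·[0.8400·(1 − 0.8400^4) / (1 − 0.8400)] ≈ 228.2664 billion.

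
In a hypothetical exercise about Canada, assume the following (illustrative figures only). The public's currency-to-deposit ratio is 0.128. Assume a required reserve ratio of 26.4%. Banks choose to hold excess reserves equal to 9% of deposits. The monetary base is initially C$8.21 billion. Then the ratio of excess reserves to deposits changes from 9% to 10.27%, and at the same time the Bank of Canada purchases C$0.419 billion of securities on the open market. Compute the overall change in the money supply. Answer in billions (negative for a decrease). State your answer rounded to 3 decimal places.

Before: m₁ = (1 + 0.128) / (0.264 + 0.09 + 0.128) ≈ 2.34025, MB₁ = 8.21, so M₁ = 2.34025 × 8.21 ≈ 19.2135 billion.
After: m₂ = (1 + 0.128) / (0.264 + 0.1027 + 0.128) ≈ 2.28017, MB₂ = 8.21 + 0.419 = 8.629, so M₂ = 2.28017 × 8.629 ≈ 19.6756 billion.
ΔM = M₂ − M₁ = 19.6756 − 19.2135 = 0.4621 billion.

C$0.462 billion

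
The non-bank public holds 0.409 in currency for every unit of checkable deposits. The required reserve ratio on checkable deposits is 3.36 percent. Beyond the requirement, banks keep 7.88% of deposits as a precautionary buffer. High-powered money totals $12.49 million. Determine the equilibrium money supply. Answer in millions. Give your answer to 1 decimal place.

$33.8 million

The money multiplier is m = (1 + c) / (rr + e + c) = (1 + 0.409) / (0.0336 + 0.0788 + 0.409) ≈ 2.7023.
So M = m × MB = 2.7023 × 12.49 ≈ 33.7517 million.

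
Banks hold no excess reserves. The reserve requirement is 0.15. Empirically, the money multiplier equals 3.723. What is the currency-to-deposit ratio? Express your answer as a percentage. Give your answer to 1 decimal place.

16.2%

Using m = 3.723. From m = (1 + c)/(c + rr + e), rearranging gives 1 + c = m·(c + rr + e), so c·(1 − m) = m·(rr + e) − 1.
Hence c = [m·(rr + e) − 1]/(1 − m) = [3.723 × (0.15 + 0) − 1] / (1 − 3.723) ≈ 0.162156.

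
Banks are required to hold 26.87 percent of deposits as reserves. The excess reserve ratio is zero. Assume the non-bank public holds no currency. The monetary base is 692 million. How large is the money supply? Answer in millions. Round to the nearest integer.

2575 million

With no currency drain or excess reserves, the money multiplier is m = 1/rr = 1/0.2687 ≈ 3.7216.
Money supply M = m × MB = 3.7216 × 692 = 2575.3472 million.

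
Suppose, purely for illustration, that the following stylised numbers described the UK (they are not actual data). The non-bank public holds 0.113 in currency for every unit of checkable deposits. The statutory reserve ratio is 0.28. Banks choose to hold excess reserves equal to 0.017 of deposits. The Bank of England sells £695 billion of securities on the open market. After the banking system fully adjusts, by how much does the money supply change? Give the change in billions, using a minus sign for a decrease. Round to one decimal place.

The money multiplier is m = (1 + c) / (rr + e + c) = (1 + 0.113) / (0.28 + 0.017 + 0.113) ≈ 2.71463.
The sale removes 695 billion of base, so ΔM = m × ΔMB = 2.71463 × (−695) ≈ -1886.6679 billion.

-1886.7 billion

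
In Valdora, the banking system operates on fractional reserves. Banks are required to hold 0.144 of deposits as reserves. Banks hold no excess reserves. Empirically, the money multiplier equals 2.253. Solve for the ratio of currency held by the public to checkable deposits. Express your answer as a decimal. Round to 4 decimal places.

0.5392

Using m = 2.253. From m = (1 + c)/(c + rr + e), rearranging gives 1 + c = m·(c + rr + e), so c·(1 − m) = m·(rr + e) − 1.
Hence c = [m·(rr + e) − 1]/(1 − m) = [2.253 × (0.144 + 0) − 1] / (1 − 2.253) ≈ 0.539160.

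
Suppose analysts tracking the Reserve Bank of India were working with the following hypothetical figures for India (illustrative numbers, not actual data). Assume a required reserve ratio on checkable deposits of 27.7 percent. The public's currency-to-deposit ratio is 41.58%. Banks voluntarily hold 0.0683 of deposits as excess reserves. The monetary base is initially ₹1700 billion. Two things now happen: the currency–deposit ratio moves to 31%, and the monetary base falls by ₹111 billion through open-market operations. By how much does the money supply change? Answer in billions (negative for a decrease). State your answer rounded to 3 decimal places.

₹14.201 billion

Before: m₁ = (1 + 0.4158) / (0.277 + 0.0683 + 0.4158) ≈ 1.8602023, MB₁ = 1700, so M₁ = 1.8602023 × 1700 ≈ 3162.3439 billion.
After: m₂ = (1 + 0.31) / (0.277 + 0.0683 + 0.31) ≈ 1.9990844, MB₂ = 1700 − 111 = 1589, so M₂ = 1.9990844 × 1589 ≈ 3176.5451 billion.
ΔM = M₂ − M₁ = 3176.5451 − 3162.3439 = 14.2012 billion.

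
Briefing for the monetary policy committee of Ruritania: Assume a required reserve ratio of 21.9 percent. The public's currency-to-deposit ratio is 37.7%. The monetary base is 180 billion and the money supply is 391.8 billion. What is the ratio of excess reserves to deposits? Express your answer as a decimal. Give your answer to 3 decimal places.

Using m = M/MB = 391.8/180 ≈ 2.176667. Since m = (1 + c)/(c + rr + e), the denominator satisfies c + rr + e = (1 + c)/m = (1 + 0.377) / 2.176667 ≈ 0.632619.
With c = 0.377 and rr = 0.219, the ratio of excess reserves to deposits is 0.632619 − 0.377 − 0.219 = 0.036619.

0.037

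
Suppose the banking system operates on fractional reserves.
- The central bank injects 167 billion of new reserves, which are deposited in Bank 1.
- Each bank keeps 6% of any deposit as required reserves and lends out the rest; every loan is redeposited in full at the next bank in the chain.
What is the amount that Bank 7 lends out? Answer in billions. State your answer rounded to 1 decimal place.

108.3 billion

Each bank lends a fraction (1 − rr) = 0.9400 of the deposit it receives, so Bank 7 receives 167·0.9400^6 and lends 167·0.9400^7 ≈ 108.2958 billion.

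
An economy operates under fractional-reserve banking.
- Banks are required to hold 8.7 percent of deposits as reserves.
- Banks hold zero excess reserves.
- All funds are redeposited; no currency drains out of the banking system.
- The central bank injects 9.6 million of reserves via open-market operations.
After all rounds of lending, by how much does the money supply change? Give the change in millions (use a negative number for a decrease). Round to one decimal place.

The simple money multiplier is m = 1/rr = 1/0.087 ≈ 11.4943.
An open-market purchase increases the monetary base by 9.6 million, so ΔM = m × ΔMB = 11.4943 × 9.6 ≈ 110.3453 million.

110.3 million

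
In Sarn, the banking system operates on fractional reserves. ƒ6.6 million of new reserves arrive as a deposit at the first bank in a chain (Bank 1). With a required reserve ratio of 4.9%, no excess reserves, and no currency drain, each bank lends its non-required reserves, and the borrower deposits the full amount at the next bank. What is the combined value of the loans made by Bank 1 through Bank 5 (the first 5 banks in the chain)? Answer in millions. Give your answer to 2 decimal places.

Bank i lends (1 − rr)^i of the original deposit: Bank 1 lends 6.6·0.9510 = 6.2766, Bank 2 lends 6.6·0.9510² ≈ 5.9690, and so on.
Summing a geometric series: total = 6.6·[0.9510·(1 − 0.9510^5) / (1 − 0.9510)] ≈ 28.4545 million.

ƒ28.45 million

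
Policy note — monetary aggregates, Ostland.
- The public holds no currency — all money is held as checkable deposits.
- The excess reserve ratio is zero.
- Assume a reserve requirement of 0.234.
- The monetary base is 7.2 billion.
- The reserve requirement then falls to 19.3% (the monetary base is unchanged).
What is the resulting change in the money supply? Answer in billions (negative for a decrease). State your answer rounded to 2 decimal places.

6.54 billion

Initially m₁ = 1 / (0.234) ≈ 4.2735, so M₁ = 4.2735 × 7.2 = 30.7692 billion.
After the change m₂ = 1 / (0.193) ≈ 5.1813, so M₂ = 5.1813 × 7.2 ≈ 37.3054 billion.
ΔM = M₂ − M₁ = 37.3054 − 30.7692 = 6.5362 billion.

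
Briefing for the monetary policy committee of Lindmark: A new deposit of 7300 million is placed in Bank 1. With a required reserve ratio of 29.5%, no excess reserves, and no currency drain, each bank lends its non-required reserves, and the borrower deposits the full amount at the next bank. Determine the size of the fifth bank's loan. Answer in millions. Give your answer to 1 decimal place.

Each bank lends a fraction (1 − rr) = 0.7050 of the deposit it receives, so Bank 5 receives 7300·0.7050^4 and lends 7300·0.7050^5 ≈ 1271.3597 million.

1271.4 million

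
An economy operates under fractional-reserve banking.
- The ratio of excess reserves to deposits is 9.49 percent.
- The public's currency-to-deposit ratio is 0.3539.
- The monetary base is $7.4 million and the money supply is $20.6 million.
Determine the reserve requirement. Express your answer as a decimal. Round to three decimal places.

0.038

Using m = M/MB = 20.6/7.4 ≈ 2.783784. Since m = (1 + c)/(c + rr + e), the denominator satisfies c + rr + e = (1 + c)/m = (1 + 0.3539) / 2.783784 ≈ 0.486352.
With c = 0.3539 and e = 0.0949, the reserve requirement is 0.486352 − 0.3539 − 0.0949 = 0.037552.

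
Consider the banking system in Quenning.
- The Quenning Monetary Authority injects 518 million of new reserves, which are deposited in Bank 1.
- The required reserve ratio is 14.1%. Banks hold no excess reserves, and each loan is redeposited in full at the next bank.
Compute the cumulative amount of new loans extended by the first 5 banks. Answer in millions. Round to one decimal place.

1679.8 million

Bank i lends (1 − rr)^i of the original deposit: Bank 1 lends 518·0.8590 = 444.9620, Bank 2 lends 518·0.8590² ≈ 382.2224, and so on.
Summing a geometric series: total = 518·[0.8590·(1 − 0.8590^5) / (1 − 0.8590)] ≈ 1679.8157 million.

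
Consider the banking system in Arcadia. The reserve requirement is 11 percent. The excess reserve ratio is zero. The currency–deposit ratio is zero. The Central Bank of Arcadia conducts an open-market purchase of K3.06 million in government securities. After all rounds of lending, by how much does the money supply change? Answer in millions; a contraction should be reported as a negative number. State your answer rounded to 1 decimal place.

K27.8 million

The simple money multiplier is m = 1/rr = 1/0.11 ≈ 9.0909.
An open-market purchase increases the monetary base by 3.06 million, so ΔM = m × ΔMB = 9.0909 × 3.06 ≈ 27.8182 million.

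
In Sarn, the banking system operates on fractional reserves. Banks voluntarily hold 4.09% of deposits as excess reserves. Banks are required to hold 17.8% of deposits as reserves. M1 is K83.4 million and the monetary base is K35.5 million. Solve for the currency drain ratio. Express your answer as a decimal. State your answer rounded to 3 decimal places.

Using m = M/MB = 83.4/35.5 ≈ 2.349296. From m = (1 + c)/(c + rr + e), rearranging gives 1 + c = m·(c + rr + e), so c·(1 − m) = m·(rr + e) − 1.
Hence c = [m·(rr + e) − 1]/(1 − m) = [2.349296 × (0.178 + 0.0409) − 1] / (1 − 2.349296) ≈ 0.359994.

0.360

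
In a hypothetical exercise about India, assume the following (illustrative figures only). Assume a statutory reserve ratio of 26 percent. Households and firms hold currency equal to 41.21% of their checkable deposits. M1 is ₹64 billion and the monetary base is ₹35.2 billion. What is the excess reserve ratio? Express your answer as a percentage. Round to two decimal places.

Using m = M/MB = 64/35.2 ≈ 1.818182. Since m = (1 + c)/(c + rr + e), the denominator satisfies c + rr + e = (1 + c)/m = (1 + 0.4121) / 1.818182 ≈ 0.776655.
With c = 0.4121 and rr = 0.26, the excess reserve ratio is 0.776655 − 0.4121 − 0.26 = 0.104555.

10.46%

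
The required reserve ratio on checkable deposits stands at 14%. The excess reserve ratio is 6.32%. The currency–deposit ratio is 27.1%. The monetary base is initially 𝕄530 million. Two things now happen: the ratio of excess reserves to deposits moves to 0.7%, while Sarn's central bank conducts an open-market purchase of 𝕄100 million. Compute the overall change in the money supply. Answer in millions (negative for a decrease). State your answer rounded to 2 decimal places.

Before: m₁ = (1 + 0.271) / (0.14 + 0.0632 + 0.271) ≈ 2.680304, MB₁ = 530, so M₁ = 2.680304 × 530 ≈ 1420.5611 million.
After: m₂ = (1 + 0.271) / (0.14 + 0.007 + 0.271) ≈ 3.040670, MB₂ = 530 + 100 = 630, so M₂ = 3.040670 × 630 = 1915.6221 million.
ΔM = M₂ − M₁ = 1915.6221 − 1420.5611 = 495.061 million.

𝕄495.06 million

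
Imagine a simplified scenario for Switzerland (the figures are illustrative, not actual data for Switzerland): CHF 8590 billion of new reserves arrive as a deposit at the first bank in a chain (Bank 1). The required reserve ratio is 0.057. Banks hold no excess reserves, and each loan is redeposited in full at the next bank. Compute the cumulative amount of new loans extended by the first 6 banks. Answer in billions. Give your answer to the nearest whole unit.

Bank i lends (1 − rr)^i of the original deposit: Bank 1 lends 8590·0.9430 = 8100.3700, Bank 2 lends 8590·0.9430² ≈ 7638.6489, and so on.
Summing a geometric series: total = 8590·[0.9430·(1 − 0.9430^6) / (1 − 0.9430)] ≈ 42180.7719 billion.

CHF 42181 billion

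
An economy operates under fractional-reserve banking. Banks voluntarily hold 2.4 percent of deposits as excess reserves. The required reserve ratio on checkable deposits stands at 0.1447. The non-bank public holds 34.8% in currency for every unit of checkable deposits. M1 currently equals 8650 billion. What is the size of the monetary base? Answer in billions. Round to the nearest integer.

3316 billion

The money multiplier is m = (1 + c) / (rr + e + c) = (1 + 0.348) / (0.1447 + 0.024 + 0.348) ≈ 2.60886.
MB = M / m = 8650 / 2.60886 ≈ 3315.6244 billion.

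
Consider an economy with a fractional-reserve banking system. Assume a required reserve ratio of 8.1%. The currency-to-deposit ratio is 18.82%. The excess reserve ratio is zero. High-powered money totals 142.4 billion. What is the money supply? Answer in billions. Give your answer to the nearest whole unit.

The money multiplier is m = (1 + c) / (rr + c) = (1 + 0.1882) / (0.081 + 0.1882) ≈ 4.4138.
So M = m × MB = 4.4138 × 142.4 ≈ 628.5251 billion.

629 billion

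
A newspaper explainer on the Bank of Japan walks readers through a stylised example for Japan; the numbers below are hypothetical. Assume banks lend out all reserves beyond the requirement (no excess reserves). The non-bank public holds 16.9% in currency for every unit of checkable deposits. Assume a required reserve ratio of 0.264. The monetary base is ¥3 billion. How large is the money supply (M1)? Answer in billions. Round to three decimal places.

¥8.099 billion

The money multiplier is m = (1 + c) / (rr + c) = (1 + 0.169) / (0.264 + 0.169) ≈ 2.69977.
So M = m × MB = 2.69977 × 3 ≈ 8.0993 billion.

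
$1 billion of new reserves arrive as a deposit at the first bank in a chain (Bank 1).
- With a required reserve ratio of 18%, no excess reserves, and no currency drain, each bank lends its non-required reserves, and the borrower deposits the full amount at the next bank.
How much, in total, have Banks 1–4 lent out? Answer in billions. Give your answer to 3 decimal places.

$2.496 billion

Bank i lends (1 − rr)^i of the original deposit: Bank 1 lends 1·0.8200 = 0.8200, Bank 2 lends 1·0.8200² = 0.6724, and so on.
Summing a geometric series: total = 1·[0.8200·(1 − 0.8200^4) / (1 − 0.8200)] ≈ 2.4959 billion.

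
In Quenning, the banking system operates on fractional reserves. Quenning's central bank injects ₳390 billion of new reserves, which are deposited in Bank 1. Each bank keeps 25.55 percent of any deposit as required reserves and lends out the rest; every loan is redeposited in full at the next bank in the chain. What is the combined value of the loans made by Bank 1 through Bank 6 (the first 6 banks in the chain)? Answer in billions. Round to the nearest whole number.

Bank i lends (1 − rr)^i of the original deposit: Bank 1 lends 390·0.7445 = 290.3550, Bank 2 lends 390·0.7445² ≈ 216.1693, and so on.
Summing a geometric series: total = 390·[0.7445·(1 − 0.7445^6) / (1 − 0.7445)] ≈ 942.8984 billion.

₳943 billion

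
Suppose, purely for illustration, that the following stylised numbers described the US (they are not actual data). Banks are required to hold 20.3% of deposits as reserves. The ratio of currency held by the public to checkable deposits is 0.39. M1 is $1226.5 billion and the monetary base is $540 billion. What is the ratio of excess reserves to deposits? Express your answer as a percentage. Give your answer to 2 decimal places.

Using m = M/MB = 1226.5/540 ≈ 2.271296. Since m = (1 + c)/(c + rr + e), the denominator satisfies c + rr + e = (1 + c)/m = (1 + 0.39) / 2.271296 ≈ 0.611985.
With c = 0.39 and rr = 0.203, the ratio of excess reserves to deposits is 0.611985 − 0.39 − 0.203 = 0.018985.

1.90%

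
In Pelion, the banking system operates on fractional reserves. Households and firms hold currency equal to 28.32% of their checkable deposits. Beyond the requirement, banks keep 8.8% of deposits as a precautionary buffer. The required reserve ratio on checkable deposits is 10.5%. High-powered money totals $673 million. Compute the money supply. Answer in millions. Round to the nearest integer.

$1814 million

The money multiplier is m = (1 + c) / (rr + e + c) = (1 + 0.2832) / (0.105 + 0.088 + 0.2832) ≈ 2.6947.
So M = m × MB = 2.6947 × 673 = 1813.5331 million.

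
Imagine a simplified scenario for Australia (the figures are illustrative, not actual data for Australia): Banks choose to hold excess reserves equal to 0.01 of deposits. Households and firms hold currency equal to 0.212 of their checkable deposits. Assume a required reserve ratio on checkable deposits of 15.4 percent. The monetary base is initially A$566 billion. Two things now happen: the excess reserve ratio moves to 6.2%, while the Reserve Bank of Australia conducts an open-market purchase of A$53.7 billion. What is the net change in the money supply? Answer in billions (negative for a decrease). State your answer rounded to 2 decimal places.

Before: m₁ = (1 + 0.212) / (0.154 + 0.01 + 0.212) ≈ 3.223404, MB₁ = 566, so M₁ = 3.223404 × 566 ≈ 1824.4467 billion.
After: m₂ = (1 + 0.212) / (0.154 + 0.062 + 0.212) ≈ 2.831776, MB₂ = 566 + 53.7 = 619.7, so M₂ = 2.831776 × 619.7 ≈ 1754.8516 billion.
ΔM = M₂ − M₁ = 1754.8516 − 1824.4467 = -69.5951 billion.

-69.60 billion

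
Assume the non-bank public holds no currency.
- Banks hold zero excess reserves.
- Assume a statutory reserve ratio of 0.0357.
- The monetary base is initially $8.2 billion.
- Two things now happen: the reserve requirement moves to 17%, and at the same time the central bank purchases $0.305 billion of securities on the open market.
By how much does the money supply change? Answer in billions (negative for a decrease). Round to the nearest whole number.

Before: m₁ = 1 / (0.0357) ≈ 28.0112, MB₁ = 8.2, so M₁ = 28.0112 × 8.2 ≈ 229.6918 billion.
After: m₂ = 1 / (0.17) ≈ 5.8824, MB₂ = 8.2 + 0.305 = 8.505, so M₂ = 5.8824 × 8.505 ≈ 50.0298 billion.
ΔM = M₂ − M₁ = 50.0298 − 229.6918 = -179.662 billion.

-180 billion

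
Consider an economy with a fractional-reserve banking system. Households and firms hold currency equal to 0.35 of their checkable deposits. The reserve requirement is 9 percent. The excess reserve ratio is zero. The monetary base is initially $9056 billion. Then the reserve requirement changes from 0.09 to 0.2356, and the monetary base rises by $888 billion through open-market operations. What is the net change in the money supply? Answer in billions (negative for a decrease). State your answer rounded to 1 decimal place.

-4861.3 billion

Before: m₁ = (1 + 0.35) / (0.09 + 0.35) ≈ 3.068182, MB₁ = 9056, so M₁ = 3.068182 × 9056 ≈ 27785.4562 billion.
After: m₂ = (1 + 0.35) / (0.2356 + 0.35) ≈ 2.305328, MB₂ = 9056 + 888 = 9944, so M₂ = 2.305328 × 9944 ≈ 22924.1816 billion.
ΔM = M₂ − M₁ = 22924.1816 − 27785.4562 = -4861.2746 billion.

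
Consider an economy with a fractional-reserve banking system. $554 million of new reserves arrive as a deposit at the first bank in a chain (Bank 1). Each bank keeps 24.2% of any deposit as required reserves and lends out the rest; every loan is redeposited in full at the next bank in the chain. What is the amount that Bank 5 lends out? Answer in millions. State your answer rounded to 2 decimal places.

$138.63 million

Each bank lends a fraction (1 − rr) = 0.7580 of the deposit it receives, so Bank 5 receives 554·0.7580^4 and lends 554·0.7580^5 ≈ 138.6295 million.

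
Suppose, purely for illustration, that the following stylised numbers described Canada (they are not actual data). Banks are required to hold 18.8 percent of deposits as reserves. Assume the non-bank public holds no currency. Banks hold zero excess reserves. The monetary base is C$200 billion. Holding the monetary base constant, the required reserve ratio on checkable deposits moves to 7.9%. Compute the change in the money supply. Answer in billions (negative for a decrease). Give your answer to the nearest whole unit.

Initially m₁ = 1 / (0.188) ≈ 5.3191, so M₁ = 5.3191 × 200 = 1063.82 billion.
After the change m₂ = 1 / (0.079) ≈ 12.6582, so M₂ = 12.6582 × 200 = 2531.64 billion.
ΔM = M₂ − M₁ = 2531.64 − 1063.82 = 1467.82 billion.

C$1468 billion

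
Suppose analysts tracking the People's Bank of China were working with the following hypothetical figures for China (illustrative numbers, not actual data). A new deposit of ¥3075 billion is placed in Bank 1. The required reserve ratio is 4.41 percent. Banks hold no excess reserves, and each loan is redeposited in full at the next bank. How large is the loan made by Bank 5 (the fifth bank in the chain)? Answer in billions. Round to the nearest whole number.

¥2454 billion

Each bank lends a fraction (1 − rr) = 0.9559 of the deposit it receives, so Bank 5 receives 3075·0.9559^4 and lends 3075·0.9559^5 ≈ 2454.1857 billion.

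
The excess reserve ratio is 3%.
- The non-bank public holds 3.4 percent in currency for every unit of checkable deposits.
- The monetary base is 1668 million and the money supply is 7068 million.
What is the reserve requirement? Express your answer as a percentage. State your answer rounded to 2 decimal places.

18.00%

Using m = M/MB = 7068/1668 ≈ 4.237410. Since m = (1 + c)/(c + rr + e), the denominator satisfies c + rr + e = (1 + c)/m = (1 + 0.034) / 4.237410 ≈ 0.244017.
With c = 0.034 and e = 0.03, the reserve requirement is 0.244017 − 0.034 − 0.03 = 0.180017.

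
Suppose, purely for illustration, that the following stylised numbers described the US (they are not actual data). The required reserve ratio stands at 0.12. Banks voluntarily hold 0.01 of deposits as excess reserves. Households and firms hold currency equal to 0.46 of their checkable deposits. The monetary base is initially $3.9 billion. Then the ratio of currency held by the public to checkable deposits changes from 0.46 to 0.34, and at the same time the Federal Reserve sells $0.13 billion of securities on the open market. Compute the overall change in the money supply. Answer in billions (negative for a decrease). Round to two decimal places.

Before: m₁ = (1 + 0.46) / (0.12 + 0.01 + 0.46) ≈ 2.4746, MB₁ = 3.9, so M₁ = 2.4746 × 3.9 ≈ 9.6509 billion.
After: m₂ = (1 + 0.34) / (0.12 + 0.01 + 0.34) ≈ 2.8511, MB₂ = 3.9 − 0.13 = 3.77, so M₂ = 2.8511 × 3.77 ≈ 10.7486 billion.
ΔM = M₂ − M₁ = 10.7486 − 9.6509 = 1.0977 billion.

$1.10 billion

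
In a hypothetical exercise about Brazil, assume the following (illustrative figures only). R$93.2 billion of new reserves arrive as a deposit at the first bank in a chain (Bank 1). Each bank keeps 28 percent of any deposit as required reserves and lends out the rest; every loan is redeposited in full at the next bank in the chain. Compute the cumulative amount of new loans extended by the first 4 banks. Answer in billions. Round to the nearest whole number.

Bank i lends (1 − rr)^i of the original deposit: Bank 1 lends 93.2·0.7200 = 67.1040, Bank 2 lends 93.2·0.7200² ≈ 48.3149, and so on.
Summing a geometric series: total = 93.2·[0.7200·(1 − 0.7200^4) / (1 − 0.7200)] ≈ 175.2520 billion.

R$175 billion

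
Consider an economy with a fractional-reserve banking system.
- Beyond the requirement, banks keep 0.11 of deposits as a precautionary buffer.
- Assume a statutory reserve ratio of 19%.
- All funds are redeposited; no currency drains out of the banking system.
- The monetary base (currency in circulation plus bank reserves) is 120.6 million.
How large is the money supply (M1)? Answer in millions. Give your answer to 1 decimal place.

402.0 million

The money multiplier is m = 1 / (rr + e) = 1 / (0.19 + 0.11) ≈ 3.33333.
So M = m × MB = 3.33333 × 120.6 ≈ 401.9996 million.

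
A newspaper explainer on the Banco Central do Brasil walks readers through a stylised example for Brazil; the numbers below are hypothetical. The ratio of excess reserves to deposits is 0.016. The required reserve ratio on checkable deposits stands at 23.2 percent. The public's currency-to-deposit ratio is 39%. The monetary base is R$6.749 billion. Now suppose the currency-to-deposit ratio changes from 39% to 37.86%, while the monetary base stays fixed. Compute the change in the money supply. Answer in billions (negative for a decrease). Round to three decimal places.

Initially m₁ = (1 + 0.39) / (0.232 + 0.016 + 0.39) ≈ 2.17868, so M₁ = 2.17868 × 6.749 ≈ 14.7039 billion.
After the change m₂ = (1 + 0.3786) / (0.232 + 0.016 + 0.3786) ≈ 2.20013, so M₂ = 2.20013 × 6.749 ≈ 14.8487 billion.
ΔM = M₂ − M₁ = 14.8487 − 14.7039 = 0.1448 billion.

R$0.145 billion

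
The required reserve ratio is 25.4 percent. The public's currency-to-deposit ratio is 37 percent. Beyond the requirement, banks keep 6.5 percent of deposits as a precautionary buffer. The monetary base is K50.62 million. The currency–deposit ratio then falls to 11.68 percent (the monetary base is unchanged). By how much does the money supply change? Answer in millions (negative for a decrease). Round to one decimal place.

Initially m₁ = (1 + 0.37) / (0.254 + 0.065 + 0.37) ≈ 1.9884, so M₁ = 1.9884 × 50.62 ≈ 100.6528 million.
After the change m₂ = (1 + 0.1168) / (0.254 + 0.065 + 0.1168) ≈ 2.5626, so M₂ = 2.5626 × 50.62 ≈ 129.7188 million.
ΔM = M₂ − M₁ = 129.7188 − 100.6528 = 29.066 million.

K29.1 million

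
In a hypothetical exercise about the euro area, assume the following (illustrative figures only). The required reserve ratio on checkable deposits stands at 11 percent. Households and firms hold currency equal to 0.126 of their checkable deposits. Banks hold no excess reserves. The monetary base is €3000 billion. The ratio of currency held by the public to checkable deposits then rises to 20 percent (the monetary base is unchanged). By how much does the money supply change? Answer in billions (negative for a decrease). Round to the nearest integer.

Initially m₁ = (1 + 0.126) / (0.11 + 0.126) ≈ 4.77119, so M₁ = 4.77119 × 3000 = 14313.57 billion.
After the change m₂ = (1 + 0.2) / (0.11 + 0.2) ≈ 3.87097, so M₂ = 3.87097 × 3000 = 11612.91 billion.
ΔM = M₂ − M₁ = 11612.91 − 14313.57 = -2700.66 billion.

-2701 billion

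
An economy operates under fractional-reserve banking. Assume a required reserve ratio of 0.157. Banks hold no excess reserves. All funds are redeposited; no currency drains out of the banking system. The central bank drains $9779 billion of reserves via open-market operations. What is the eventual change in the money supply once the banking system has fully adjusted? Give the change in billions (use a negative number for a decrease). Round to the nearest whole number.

The simple money multiplier is m = 1/rr = 1/0.157 ≈ 6.36943.
An open-market sale reduces the monetary base by 9779 billion, so ΔM = m × ΔMB = 6.36943 × (−9779) ≈ -62286.656 billion.

-62287 billion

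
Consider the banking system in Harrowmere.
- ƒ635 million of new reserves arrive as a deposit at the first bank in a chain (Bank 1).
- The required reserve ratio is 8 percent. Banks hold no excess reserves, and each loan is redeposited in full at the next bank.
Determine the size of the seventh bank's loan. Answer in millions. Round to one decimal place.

ƒ354.2 million

Each bank lends a fraction (1 − rr) = 0.9200 of the deposit it receives, so Bank 7 receives 635·0.9200^6 and lends 635·0.9200^7 ≈ 354.2326 million.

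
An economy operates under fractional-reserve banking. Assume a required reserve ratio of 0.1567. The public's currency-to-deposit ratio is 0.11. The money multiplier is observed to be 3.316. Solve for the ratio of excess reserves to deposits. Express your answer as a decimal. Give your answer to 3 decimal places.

Using m = 3.316. Since m = (1 + c)/(c + rr + e), the denominator satisfies c + rr + e = (1 + c)/m = (1 + 0.11) / 3.316 ≈ 0.334741.
With c = 0.11 and rr = 0.1567, the ratio of excess reserves to deposits is 0.334741 − 0.11 − 0.1567 = 0.068041.

0.068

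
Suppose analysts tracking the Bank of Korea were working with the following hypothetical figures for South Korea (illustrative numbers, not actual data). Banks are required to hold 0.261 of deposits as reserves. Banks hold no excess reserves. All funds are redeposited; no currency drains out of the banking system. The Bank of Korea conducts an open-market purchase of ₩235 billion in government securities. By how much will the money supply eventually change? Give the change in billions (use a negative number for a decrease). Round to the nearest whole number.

₩900 billion

The simple money multiplier is m = 1/rr = 1/0.261 ≈ 3.8314.
An open-market purchase increases the monetary base by 235 billion, so ΔM = m × ΔMB = 3.8314 × 235 = 900.379 billion.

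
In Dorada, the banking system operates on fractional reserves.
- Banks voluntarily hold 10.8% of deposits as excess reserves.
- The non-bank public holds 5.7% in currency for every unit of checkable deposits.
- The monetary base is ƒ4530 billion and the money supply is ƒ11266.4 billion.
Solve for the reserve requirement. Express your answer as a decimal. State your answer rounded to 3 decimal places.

0.260

Using m = M/MB = 11266.4/4530 ≈ 2.487064. Since m = (1 + c)/(c + rr + e), the denominator satisfies c + rr + e = (1 + c)/m = (1 + 0.057) / 2.487064 ≈ 0.424999.
With c = 0.057 and e = 0.108, the reserve requirement is 0.424999 − 0.057 − 0.108 = 0.259999.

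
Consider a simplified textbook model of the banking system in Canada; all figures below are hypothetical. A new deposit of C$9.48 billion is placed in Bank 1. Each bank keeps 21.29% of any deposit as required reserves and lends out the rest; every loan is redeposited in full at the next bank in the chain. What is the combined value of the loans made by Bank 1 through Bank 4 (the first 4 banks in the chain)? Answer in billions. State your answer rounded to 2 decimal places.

C$21.60 billion

Bank i lends (1 − rr)^i of the original deposit: Bank 1 lends 9.48·0.7871 ≈ 7.4617, Bank 2 lends 9.48·0.7871² ≈ 5.8731, and so on.
Summing a geometric series: total = 9.48·[0.7871·(1 − 0.7871^4) / (1 − 0.7871)] ≈ 21.5961 billion.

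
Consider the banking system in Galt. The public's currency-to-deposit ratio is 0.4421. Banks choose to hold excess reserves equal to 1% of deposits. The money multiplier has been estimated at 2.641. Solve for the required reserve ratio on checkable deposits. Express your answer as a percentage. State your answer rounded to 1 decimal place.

9.4%

Using m = 2.641. Since m = (1 + c)/(c + rr + e), the denominator satisfies c + rr + e = (1 + c)/m = (1 + 0.4421) / 2.641 ≈ 0.546043.
With c = 0.4421 and e = 0.01, the required reserve ratio on checkable deposits is 0.546043 − 0.4421 − 0.01 = 0.093943.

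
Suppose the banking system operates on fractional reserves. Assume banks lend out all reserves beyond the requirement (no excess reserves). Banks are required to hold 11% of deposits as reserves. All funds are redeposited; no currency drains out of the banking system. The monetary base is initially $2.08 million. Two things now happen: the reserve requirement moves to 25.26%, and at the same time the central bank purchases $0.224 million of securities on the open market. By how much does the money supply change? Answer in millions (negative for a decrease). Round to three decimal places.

Before: m₁ = 1 / (0.11) ≈ 9.09091, MB₁ = 2.08, so M₁ = 9.09091 × 2.08 ≈ 18.9091 million.
After: m₂ = 1 / (0.2526) ≈ 3.95883, MB₂ = 2.08 + 0.224 = 2.304, so M₂ = 3.95883 × 2.304 ≈ 9.1211 million.
ΔM = M₂ − M₁ = 9.1211 − 18.9091 = -9.788 million.

-9.788 million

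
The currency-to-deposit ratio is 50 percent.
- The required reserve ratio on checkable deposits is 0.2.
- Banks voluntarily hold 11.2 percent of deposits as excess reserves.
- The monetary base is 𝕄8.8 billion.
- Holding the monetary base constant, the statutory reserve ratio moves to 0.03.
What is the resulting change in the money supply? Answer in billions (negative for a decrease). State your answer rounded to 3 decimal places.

𝕄4.305 billion

Initially m₁ = (1 + 0.5) / (0.2 + 0.112 + 0.5) ≈ 1.84729, so M₁ = 1.84729 × 8.8 ≈ 16.2562 billion.
After the change m₂ = (1 + 0.5) / (0.03 + 0.112 + 0.5) ≈ 2.33645, so M₂ = 2.33645 × 8.8 ≈ 20.5608 billion.
ΔM = M₂ − M₁ = 20.5608 − 16.2562 = 4.3046 billion.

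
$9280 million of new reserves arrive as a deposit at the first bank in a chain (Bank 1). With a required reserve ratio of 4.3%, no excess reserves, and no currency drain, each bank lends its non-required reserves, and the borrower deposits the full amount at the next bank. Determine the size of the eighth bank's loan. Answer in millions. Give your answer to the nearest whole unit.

Each bank lends a fraction (1 − rr) = 0.9570 of the deposit it receives, so Bank 8 receives 9280·0.9570^7 and lends 9280·0.9570^8 ≈ 6528.9520 million.

$6529 million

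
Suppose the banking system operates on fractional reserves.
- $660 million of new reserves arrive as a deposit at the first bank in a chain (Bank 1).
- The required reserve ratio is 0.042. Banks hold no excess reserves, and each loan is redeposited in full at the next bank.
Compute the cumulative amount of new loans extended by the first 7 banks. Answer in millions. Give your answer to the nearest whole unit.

Bank i lends (1 − rr)^i of the original deposit: Bank 1 lends 660·0.9580 = 632.2800, Bank 2 lends 660·0.9580² ≈ 605.7242, and so on.
Summing a geometric series: total = 660·[0.9580·(1 − 0.9580^7) / (1 − 0.9580)] ≈ 3905.7272 million.

$3906 million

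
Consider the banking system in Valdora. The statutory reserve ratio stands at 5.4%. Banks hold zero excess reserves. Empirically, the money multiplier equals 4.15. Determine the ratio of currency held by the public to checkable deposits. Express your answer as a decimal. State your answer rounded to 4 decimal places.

Using m = 4.15. From m = (1 + c)/(c + rr + e), rearranging gives 1 + c = m·(c + rr + e), so c·(1 − m) = m·(rr + e) − 1.
Hence c = [m·(rr + e) − 1]/(1 − m) = [4.15 × (0.054 + 0) − 1] / (1 − 4.15) ≈ 0.246317.

0.2463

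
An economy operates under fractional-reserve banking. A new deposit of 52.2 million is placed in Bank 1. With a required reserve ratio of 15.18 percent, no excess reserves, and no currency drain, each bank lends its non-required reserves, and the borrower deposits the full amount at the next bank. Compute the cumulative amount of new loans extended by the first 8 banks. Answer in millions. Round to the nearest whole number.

214 million

Bank i lends (1 − rr)^i of the original deposit: Bank 1 lends 52.2·0.8482 ≈ 44.2760, Bank 2 lends 52.2·0.8482² ≈ 37.5549, and so on.
Summing a geometric series: total = 52.2·[0.8482·(1 − 0.8482^8) / (1 − 0.8482)] ≈ 213.5318 million.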